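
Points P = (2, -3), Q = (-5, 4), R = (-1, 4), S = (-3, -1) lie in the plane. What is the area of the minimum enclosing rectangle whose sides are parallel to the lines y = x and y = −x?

49

In coordinates u = x + y, v = x − y the rectangle is axis-aligned; the map (x,y)→(u,v) scales areas by 2.
u-values: -1, -1, 3, -4; range = 3 − (-4) = 7.
v-values: 5, -9, -5, -2; range = 5 − (-9) = 14.
Area = (7 × 14) / 2 = 49.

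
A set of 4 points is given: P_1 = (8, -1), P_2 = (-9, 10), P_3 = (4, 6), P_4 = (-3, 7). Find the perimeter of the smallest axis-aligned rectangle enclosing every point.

56

Width = max x − min x = 8 − (-9) = 17.
Height = max y − min y = 10 − (-1) = 11.
Perimeter = 2(17 + 11) = 56.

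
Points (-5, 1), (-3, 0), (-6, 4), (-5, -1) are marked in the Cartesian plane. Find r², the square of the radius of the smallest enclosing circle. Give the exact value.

A smallest enclosing disk is always determined by at most three of the input points on its boundary.
The minimum enclosing circle is determined by three boundary points: (-3, 0), (-6, 4), (-5, -1).
Their circumcentre is (-111/22, 35/22) with r² = 1625/242.
The farthest remaining point (-5, 1) is at distance² 85/242 ≤ 1625/242.

1625/242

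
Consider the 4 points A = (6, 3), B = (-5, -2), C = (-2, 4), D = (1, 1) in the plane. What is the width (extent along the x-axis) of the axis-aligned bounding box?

11

max x = 6, min x = -5, so width = 11.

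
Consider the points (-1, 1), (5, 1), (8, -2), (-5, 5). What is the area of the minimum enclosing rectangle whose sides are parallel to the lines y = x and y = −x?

In coordinates u = x + y, v = x − y the rectangle is axis-aligned; the map (x,y)→(u,v) scales areas by 2.
u-values: 0, 6, 6, 0; range = 6 − 0 = 6.
v-values: -2, 4, 10, -10; range = 10 − (-10) = 20.
Area = (6 × 20) / 2 = 60.

60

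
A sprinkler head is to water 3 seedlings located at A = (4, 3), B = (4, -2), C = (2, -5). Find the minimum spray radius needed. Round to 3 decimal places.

Side lengths²: AB² = 25, AC² = 68, BC² = 13.
Since AC² = 68 ≥ 25 + 13 = 38, the angle opposite AC is not acute, so the smallest enclosing circle has AC as diameter.
Centre = midpoint of AC = (3, -1), r² = 68/4 = 17.
r = √17 ≈ 4.123.

4.123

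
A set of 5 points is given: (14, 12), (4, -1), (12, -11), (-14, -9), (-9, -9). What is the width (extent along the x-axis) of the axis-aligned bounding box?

28

max x = 14, min x = -14, so width = 28.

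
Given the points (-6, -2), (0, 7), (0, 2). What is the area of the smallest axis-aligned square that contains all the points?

The bounding box has width 6 and height 9.
An axis-aligned square enclosing the set must have side ≥ max(width, height).
So the minimum side is max(6, 9) = 9.
Area = 9² = 81.

81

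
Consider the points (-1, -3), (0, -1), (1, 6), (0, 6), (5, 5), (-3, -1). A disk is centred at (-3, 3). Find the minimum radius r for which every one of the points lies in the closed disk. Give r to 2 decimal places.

8.25

The required radius is the distance from (-3, 3) to the farthest point.
Squared distances: 40, 25, 25, 18, 68, 16.
Maximum is 68, attained at (5, 5).
r = √68 ≈ 8.25.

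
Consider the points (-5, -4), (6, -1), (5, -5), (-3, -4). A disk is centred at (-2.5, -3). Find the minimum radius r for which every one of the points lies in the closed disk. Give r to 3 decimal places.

8.732

The required radius is the distance from (-2.5, -3) to the farthest point.
Squared distances: 7.25, 76.25, 60.25, 1.25.
Maximum is 76.25, attained at (6, -1).
r = √(76.25) ≈ 8.732.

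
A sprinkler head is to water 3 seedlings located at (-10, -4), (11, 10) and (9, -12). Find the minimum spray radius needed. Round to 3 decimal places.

Call the three points A, B, C in the order given.
Side lengths²: AB² = 637, AC² = 425, BC² = 488.
Since AB² = 637 < 488 + 425 = 913, the triangle is acute, so the smallest enclosing circle is the circumcircle.
Circumcentre = (169/62, -21/62), r² = 337025/1922.
r = √(337025/1922) ≈ 13.242.

13.242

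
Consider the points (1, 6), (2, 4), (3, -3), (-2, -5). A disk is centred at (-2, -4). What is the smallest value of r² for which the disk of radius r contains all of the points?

The required radius is the distance from (-2, -4) to the farthest point.
Squared distances: 109, 80, 26, 1.
Maximum is 109, attained at (1, 6).

109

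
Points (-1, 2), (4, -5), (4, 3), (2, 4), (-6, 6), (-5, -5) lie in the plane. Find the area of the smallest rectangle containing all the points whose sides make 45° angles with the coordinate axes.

In coordinates u = x + y, v = x − y the rectangle is axis-aligned; the map (x,y)→(u,v) scales areas by 2.
u-values: 1, -1, 7, 6, 0, -10; range = 7 − (-10) = 17.
v-values: -3, 9, 1, -2, -12, 0; range = 9 − (-12) = 21.
Area = (17 × 21) / 2 = 178.5.

178.5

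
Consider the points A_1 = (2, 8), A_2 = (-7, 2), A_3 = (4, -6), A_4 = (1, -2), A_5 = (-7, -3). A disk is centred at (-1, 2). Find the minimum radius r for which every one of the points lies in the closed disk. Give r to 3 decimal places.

The required radius is the distance from (-1, 2) to the farthest point.
Squared distances: 45, 36, 89, 20, 61.
Maximum is 89, attained at A_3.
r = √89 ≈ 9.434.

9.434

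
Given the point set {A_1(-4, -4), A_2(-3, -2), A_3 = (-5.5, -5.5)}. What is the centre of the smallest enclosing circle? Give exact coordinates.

Side lengths²: A_1A_2² = 5, A_1A_3² = 4.5, A_2A_3² = 18.5.
Since A_2A_3² = 18.5 ≥ 5 + 4.5 = 9.5, the angle opposite A_2A_3 is not acute, so the smallest enclosing circle has A_2A_3 as diameter.
Centre = midpoint of A_2A_3 = (-4.25, -3.75), r² = 18.5/4 = 4.625.
Centre = (-4.25, -3.75).

(-4.25, -3.75)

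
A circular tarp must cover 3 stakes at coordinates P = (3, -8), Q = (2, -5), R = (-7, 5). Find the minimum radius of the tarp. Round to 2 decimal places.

Side lengths²: PQ² = 10, PR² = 269, QR² = 181.
Since PR² = 269 ≥ 181 + 10 = 191, the angle opposite PR is not acute, so the smallest enclosing circle has PR as diameter.
Centre = midpoint of PR = (-2, -1.5), r² = 269/4 = 67.25.
r = √(67.25) ≈ 8.20.

8.20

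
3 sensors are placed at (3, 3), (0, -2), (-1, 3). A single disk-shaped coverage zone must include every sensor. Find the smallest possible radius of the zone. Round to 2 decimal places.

2.97

Call the three points A, B, C in the order given.
Side lengths²: AB² = 34, AC² = 16, BC² = 26.
Since AB² = 34 < 26 + 16 = 42, the triangle is acute, so the smallest enclosing circle is the circumcircle.
Circumcentre = (1, 0.8), r² = 8.84.
r = √(8.84) ≈ 2.97.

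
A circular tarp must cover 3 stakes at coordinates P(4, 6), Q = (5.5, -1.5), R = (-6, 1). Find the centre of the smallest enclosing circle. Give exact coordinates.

Side lengths²: PQ² = 58.5, PR² = 125, QR² = 138.5.
Since QR² = 138.5 < 125 + 58.5 = 183.5, the triangle is acute, so the smallest enclosing circle is the circumcircle.
Circumcentre = (1/11, 29/22), r² = 18005/484.
Centre = (1/11, 29/22).

(1/11, 29/22)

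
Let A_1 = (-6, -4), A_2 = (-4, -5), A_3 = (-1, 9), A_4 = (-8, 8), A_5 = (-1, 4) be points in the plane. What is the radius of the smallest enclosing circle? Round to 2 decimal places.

7.25

By Welzl's lemma the MEC is supported by two points (diametrically opposite) or three points (on a circumcircle).
The minimum enclosing circle is determined by three boundary points: A_2, A_3, A_4.
Their circumcentre is (-137/38, 85/38) with r² = 37925/722.
The farthest remaining point A_1 is at distance² 32225/722 ≤ 37925/722.
r = √(37925/722) ≈ 7.25.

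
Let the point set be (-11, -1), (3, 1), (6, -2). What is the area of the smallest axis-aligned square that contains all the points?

The bounding box has width 17 and height 3.
An axis-aligned square enclosing the set must have side ≥ max(width, height).
So the minimum side is max(17, 3) = 17.
Area = 17² = 289.

289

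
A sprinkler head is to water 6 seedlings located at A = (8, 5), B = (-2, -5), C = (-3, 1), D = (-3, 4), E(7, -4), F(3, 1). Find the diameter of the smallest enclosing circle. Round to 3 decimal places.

14.145

A smallest enclosing disk is always determined by at most three of the input points on its boundary.
The minimum enclosing circle is determined by three boundary points: A, B, D.
Their circumcentre is (2.9, 0.1) with r² = 50.02.
The farthest remaining point C is at distance² 35.62 ≤ 50.02.
Diameter = 2r = 2√(50.02) ≈ 14.145.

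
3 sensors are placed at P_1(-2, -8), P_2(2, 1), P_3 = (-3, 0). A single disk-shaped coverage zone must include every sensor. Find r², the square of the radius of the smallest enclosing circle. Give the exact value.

24.25

Side lengths²: P_1P_2² = 97, P_1P_3² = 65, P_2P_3² = 26.
Since P_1P_2² = 97 ≥ 65 + 26 = 91, the angle opposite P_1P_2 is not acute, so the smallest enclosing circle has P_1P_2 as diameter.
Centre = midpoint of P_1P_2 = (0, -3.5), r² = 97/4 = 24.25.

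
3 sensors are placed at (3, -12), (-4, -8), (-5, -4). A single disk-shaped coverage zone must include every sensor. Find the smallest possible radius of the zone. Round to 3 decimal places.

Call the three points A, B, C in the order given.
Side lengths²: AB² = 65, AC² = 128, BC² = 17.
Since AC² = 128 ≥ 65 + 17 = 82, the angle opposite AC is not acute, so the smallest enclosing circle has AC as diameter.
Centre = midpoint of AC = (-1, -8), r² = 128/4 = 32.
r = √32 ≈ 5.657.

5.657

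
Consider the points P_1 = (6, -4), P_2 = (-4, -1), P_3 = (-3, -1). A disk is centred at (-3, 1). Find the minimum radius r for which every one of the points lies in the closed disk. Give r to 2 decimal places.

10.30

The required radius is the distance from (-3, 1) to the farthest point.
Squared distances: 106, 5, 4.
Maximum is 106, attained at P_1.
r = √106 ≈ 10.30.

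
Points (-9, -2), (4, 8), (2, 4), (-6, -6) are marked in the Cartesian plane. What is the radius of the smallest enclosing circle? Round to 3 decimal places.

The farthest pair is (4, 8)–(-6, -6) with squared distance 296. The circle on this segment as diameter has centre (-1, 1) and r² = 296/4 = 74.
Check (-9, -2): distance² to centre = 73 ≤ 74, so it lies inside.
All remaining points lie in this disk, and no smaller disk contains both endpoints, so this is the minimum enclosing circle.
r = √74 ≈ 8.602.

8.602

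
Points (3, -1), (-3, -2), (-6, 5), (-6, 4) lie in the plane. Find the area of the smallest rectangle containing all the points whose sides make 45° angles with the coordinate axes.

In coordinates u = x + y, v = x − y the rectangle is axis-aligned; the map (x,y)→(u,v) scales areas by 2.
u-values: 2, -5, -1, -2; range = 2 − (-5) = 7.
v-values: 4, -1, -11, -10; range = 4 − (-11) = 15.
Area = (7 × 15) / 2 = 52.5.

52.5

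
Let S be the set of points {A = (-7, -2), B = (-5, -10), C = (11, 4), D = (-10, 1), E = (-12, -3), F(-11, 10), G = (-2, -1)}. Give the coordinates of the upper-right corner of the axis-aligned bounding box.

(11, 10)

x-range [-12, 11], y-range [-10, 10].
The upper-right corner is (11, 10).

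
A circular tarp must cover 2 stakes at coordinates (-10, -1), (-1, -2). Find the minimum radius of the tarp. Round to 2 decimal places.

4.53

The smallest circle enclosing two points has them as diameter endpoints.
Centre = midpoint = (-5.5, -1.5); r² = |(-10, -1)−(-1, -2)|²/4 = 82/4 = 20.5.
r = √(20.5) ≈ 4.53.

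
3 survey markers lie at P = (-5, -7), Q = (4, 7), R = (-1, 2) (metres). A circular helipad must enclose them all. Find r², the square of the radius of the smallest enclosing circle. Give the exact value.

Side lengths²: PQ² = 277, PR² = 97, QR² = 50.
Since PQ² = 277 ≥ 97 + 50 = 147, the angle opposite PQ is not acute, so the smallest enclosing circle has PQ as diameter.
Centre = midpoint of PQ = (-0.5, 0), r² = 277/4 = 69.25.

69.25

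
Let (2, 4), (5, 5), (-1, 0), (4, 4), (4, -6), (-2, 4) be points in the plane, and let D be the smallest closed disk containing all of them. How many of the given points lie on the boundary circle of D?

3

A smallest enclosing disk is always determined by at most three of the input points on its boundary.
The minimum enclosing circle is determined by three boundary points: (5, 5), (4, -6), (-2, 4).
Their circumcentre is (83/38, -11/38) with r² = 25925/722.
The farthest remaining point (4, 4) is at distance² 15665/722 ≤ 25925/722.
The points at distance exactly r from the centre are (5, 5), (4, -6), (-2, 4) — 3 points.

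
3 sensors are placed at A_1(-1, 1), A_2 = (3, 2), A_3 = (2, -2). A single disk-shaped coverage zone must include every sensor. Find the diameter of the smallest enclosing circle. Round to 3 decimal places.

Side lengths²: A_1A_2² = 17, A_1A_3² = 18, A_2A_3² = 17.
Since A_1A_3² = 18 < 17 + 17 = 34, the triangle is acute, so the smallest enclosing circle is the circumcircle.
Circumcentre = (1.3, 0.3), r² = 5.78.
Diameter = 2r = 2√(5.78) ≈ 4.808.

4.808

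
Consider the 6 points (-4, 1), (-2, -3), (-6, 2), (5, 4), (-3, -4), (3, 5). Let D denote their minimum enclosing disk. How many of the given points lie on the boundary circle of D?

The minimum enclosing circle is determined by three boundary points: (-6, 2), (5, 4), (-3, -4).
Their circumcentre is (-1/6, 7/6) with r² = 625/18.
The farthest remaining point (3, 5) is at distance² 445/18 ≤ 625/18.
The points at distance exactly r from the centre are (-6, 2), (5, 4), (-3, -4) — 3 points.

3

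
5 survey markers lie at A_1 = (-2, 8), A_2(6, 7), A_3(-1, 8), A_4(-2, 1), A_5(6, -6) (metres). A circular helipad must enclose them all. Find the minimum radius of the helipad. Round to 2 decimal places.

The farthest pair is A_1–A_5 with squared distance 260. The circle on this segment as diameter has centre (2, 1) and r² = 260/4 = 65.
Check A_2: distance² to centre = 52 ≤ 65, so it lies inside.
All remaining points lie in this disk, and no smaller disk contains both endpoints, so this is the minimum enclosing circle.
r = √65 ≈ 8.06.

8.06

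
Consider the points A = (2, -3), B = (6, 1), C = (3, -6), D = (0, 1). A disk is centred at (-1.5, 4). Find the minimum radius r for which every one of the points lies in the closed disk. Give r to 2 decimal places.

10.97

The required radius is the distance from (-1.5, 4) to the farthest point.
Squared distances: 61.25, 65.25, 120.25, 11.25.
Maximum is 120.25, attained at C.
r = √(120.25) ≈ 10.97.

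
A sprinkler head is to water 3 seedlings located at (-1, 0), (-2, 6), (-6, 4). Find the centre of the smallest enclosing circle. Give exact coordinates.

Call the three points A, B, C in the order given.
Side lengths²: AB² = 37, AC² = 41, BC² = 20.
Since AC² = 41 < 37 + 20 = 57, the triangle is acute, so the smallest enclosing circle is the circumcircle.
Circumcentre = (-75/26, 36/13), r² = 7585/676.
Centre = (-75/26, 36/13).

(-75/26, 36/13)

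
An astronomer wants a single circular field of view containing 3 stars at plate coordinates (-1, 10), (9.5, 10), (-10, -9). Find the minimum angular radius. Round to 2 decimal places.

Call the three points A, B, C in the order given.
Side lengths²: AB² = 110.25, AC² = 442, BC² = 741.25.
Since BC² = 741.25 ≥ 442 + 110.25 = 552.25, the angle opposite BC is not acute, so the smallest enclosing circle has BC as diameter.
Centre = midpoint of BC = (-0.25, 0.5), r² = 741.25/4 = 185.3125.
r = √(185.3125) ≈ 13.61.

13.61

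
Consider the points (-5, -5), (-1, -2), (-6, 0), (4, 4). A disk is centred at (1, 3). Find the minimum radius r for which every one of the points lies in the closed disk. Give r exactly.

The required radius is the distance from (1, 3) to the farthest point.
Squared distances: 100, 29, 58, 10.
Maximum is 100, attained at (-5, -5).
r = √100 = 10.

10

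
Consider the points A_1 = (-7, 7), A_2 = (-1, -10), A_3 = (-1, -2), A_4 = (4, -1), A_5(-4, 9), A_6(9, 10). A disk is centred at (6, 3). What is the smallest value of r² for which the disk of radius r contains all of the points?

The required radius is the distance from (6, 3) to the farthest point.
Squared distances: 185, 218, 74, 20, 136, 58.
Maximum is 218, attained at A_2.

218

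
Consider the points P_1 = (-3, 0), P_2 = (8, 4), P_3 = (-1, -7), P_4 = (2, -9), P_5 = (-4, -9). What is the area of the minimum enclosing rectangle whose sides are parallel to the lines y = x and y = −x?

175

In coordinates u = x + y, v = x − y the rectangle is axis-aligned; the map (x,y)→(u,v) scales areas by 2.
u-values: -3, 12, -8, -7, -13; range = 12 − (-13) = 25.
v-values: -3, 4, 6, 11, 5; range = 11 − (-3) = 14.
Area = (25 × 14) / 2 = 175.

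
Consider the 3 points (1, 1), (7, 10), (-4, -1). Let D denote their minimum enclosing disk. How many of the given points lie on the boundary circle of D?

Call the three points A, B, C in the order given.
Side lengths²: AB² = 117, AC² = 29, BC² = 242.
Since BC² = 242 ≥ 117 + 29 = 146, the angle opposite BC is not acute, so the smallest enclosing circle has BC as diameter.
Centre = midpoint of BC = (1.5, 4.5), r² = 242/4 = 60.5.
The points at distance exactly r from the centre are (7, 10), (-4, -1) — 2 points.

2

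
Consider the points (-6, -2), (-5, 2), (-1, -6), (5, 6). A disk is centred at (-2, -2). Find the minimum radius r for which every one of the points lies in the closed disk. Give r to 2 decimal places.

The required radius is the distance from (-2, -2) to the farthest point.
Squared distances: 16, 25, 17, 113.
Maximum is 113, attained at (5, 6).
r = √113 ≈ 10.63.

10.63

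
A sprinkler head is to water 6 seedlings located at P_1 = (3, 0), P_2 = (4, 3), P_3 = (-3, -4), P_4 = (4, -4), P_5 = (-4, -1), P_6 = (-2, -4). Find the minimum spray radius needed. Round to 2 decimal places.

The farthest pair is P_2–P_3 with squared distance 98. The circle on this segment as diameter has centre (0.5, -0.5) and r² = 98/4 = 24.5.
Check P_1: distance² to centre = 6.5 ≤ 24.5, so it lies inside.
All remaining points lie in this disk, and no smaller disk contains both endpoints, so this is the minimum enclosing circle.
r = √(24.5) ≈ 4.95.

4.95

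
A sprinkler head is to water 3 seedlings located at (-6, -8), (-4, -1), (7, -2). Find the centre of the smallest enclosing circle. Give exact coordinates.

Call the three points A, B, C in the order given.
Side lengths²: AB² = 53, AC² = 205, BC² = 122.
Since AC² = 205 ≥ 122 + 53 = 175, the angle opposite AC is not acute, so the smallest enclosing circle has AC as diameter.
Centre = midpoint of AC = (0.5, -5), r² = 205/4 = 51.25.
Centre = (0.5, -5).

(0.5, -5)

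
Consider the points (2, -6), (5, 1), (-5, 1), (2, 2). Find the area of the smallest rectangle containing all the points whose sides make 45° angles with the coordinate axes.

70

In coordinates u = x + y, v = x − y the rectangle is axis-aligned; the map (x,y)→(u,v) scales areas by 2.
u-values: -4, 6, -4, 4; range = 6 − (-4) = 10.
v-values: 8, 4, -6, 0; range = 8 − (-6) = 14.
Area = (10 × 14) / 2 = 70.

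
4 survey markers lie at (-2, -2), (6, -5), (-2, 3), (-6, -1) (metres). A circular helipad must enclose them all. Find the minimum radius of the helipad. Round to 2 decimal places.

A smallest enclosing disk is always determined by at most three of the input points on its boundary.
The farthest pair is (6, -5)–(-6, -1) with squared distance 160. The circle on this segment as diameter has centre (0, -3) and r² = 160/4 = 40.
Check (-2, -2): distance² to centre = 5 ≤ 40, so it lies inside.
All remaining points lie in this disk, and no smaller disk contains both endpoints, so this is the minimum enclosing circle.
r = √40 ≈ 6.32.

6.32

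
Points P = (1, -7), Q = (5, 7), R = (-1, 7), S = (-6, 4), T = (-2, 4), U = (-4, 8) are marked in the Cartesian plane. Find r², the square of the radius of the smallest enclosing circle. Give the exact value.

The minimum enclosing circle of a finite set is fixed by two of the points (as a diameter) or three (as a circumcircle).
The minimum enclosing circle is determined by three boundary points: P, Q, U.
Their circumcentre is (-3/13, 12/13) with r² = 10865/169.
The farthest remaining point S is at distance² 7225/169 ≤ 10865/169.

10865/169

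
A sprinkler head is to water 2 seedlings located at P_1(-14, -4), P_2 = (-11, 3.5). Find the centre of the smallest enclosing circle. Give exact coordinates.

The smallest circle enclosing two points has them as diameter endpoints.
Centre = midpoint = (-12.5, -0.25); r² = |P_1P_2|²/4 = 65.25/4 = 16.3125.
Centre = (-12.5, -0.25).

(-12.5, -0.25)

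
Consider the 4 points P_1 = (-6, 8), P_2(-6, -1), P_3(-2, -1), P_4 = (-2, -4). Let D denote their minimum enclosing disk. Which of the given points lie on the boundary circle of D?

By Welzl's lemma the MEC is supported by two points (diametrically opposite) or three points (on a circumcircle).
The farthest pair is P_1–P_4 with squared distance 160. The circle on this segment as diameter has centre (-4, 2) and r² = 160/4 = 40.
Check P_2: distance² to centre = 13 ≤ 40, so it lies inside.
All remaining points lie in this disk, and no smaller disk contains both endpoints, so this is the minimum enclosing circle.
The points at distance exactly r from the centre are P_1, P_4 — 2 points.

P_1, P_4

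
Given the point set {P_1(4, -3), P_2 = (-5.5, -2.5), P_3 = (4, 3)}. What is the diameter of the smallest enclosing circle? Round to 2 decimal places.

Side lengths²: P_1P_2² = 90.5, P_1P_3² = 36, P_2P_3² = 120.5.
Since P_2P_3² = 120.5 < 90.5 + 36 = 126.5, the triangle is acute, so the smallest enclosing circle is the circumcircle.
Circumcentre = (-23/38, 0), r² = 43621/1444.
Diameter = 2r = 2√(43621/1444) ≈ 10.99.

10.99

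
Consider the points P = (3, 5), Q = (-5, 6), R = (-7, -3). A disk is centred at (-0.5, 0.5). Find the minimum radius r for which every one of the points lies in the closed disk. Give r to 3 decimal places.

7.382

The required radius is the distance from (-0.5, 0.5) to the farthest point.
Squared distances: 32.5, 50.5, 54.5.
Maximum is 54.5, attained at R.
r = √(54.5) ≈ 7.382.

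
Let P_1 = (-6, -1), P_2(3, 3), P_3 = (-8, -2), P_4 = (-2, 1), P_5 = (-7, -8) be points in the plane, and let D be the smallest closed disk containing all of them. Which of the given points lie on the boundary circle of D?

By Welzl's lemma the MEC is supported by two points (diametrically opposite) or three points (on a circumcircle).
The farthest pair is P_2–P_5 with squared distance 221. The circle on this segment as diameter has centre (-2, -2.5) and r² = 221/4 = 55.25.
Check P_1: distance² to centre = 18.25 ≤ 55.25, so it lies inside.
All remaining points lie in this disk, and no smaller disk contains both endpoints, so this is the minimum enclosing circle.
The points at distance exactly r from the centre are P_2, P_5 — 2 points.

P_2, P_5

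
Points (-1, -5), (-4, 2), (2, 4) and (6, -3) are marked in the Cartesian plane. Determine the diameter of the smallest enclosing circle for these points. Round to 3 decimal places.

The farthest pair is (-4, 2)–(6, -3) with squared distance 125. The circle on this segment as diameter has centre (1, -0.5) and r² = 125/4 = 31.25.
Check (-1, -5): distance² to centre = 24.25 ≤ 31.25, so it lies inside.
All remaining points lie in this disk, and no smaller disk contains both endpoints, so this is the minimum enclosing circle.
Diameter = 2r = 2√(31.25) ≈ 11.180.

11.180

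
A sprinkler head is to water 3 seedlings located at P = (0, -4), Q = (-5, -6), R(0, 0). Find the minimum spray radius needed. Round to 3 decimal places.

Side lengths²: PQ² = 29, PR² = 16, QR² = 61.
Since QR² = 61 ≥ 29 + 16 = 45, the angle opposite QR is not acute, so the smallest enclosing circle has QR as diameter.
Centre = midpoint of QR = (-2.5, -3), r² = 61/4 = 15.25.
r = √(15.25) ≈ 3.905.

3.905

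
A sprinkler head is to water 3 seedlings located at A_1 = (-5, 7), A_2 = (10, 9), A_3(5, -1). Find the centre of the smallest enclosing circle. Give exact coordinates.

Side lengths²: A_1A_2² = 229, A_1A_3² = 164, A_2A_3² = 125.
Since A_1A_2² = 229 < 164 + 125 = 289, the triangle is acute, so the smallest enclosing circle is the circumcircle.
Circumcentre = (19/7, 179/28), r² = 46945/784.
Centre = (19/7, 179/28).

(19/7, 179/28)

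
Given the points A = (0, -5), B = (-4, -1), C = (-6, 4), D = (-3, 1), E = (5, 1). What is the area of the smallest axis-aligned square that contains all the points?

121

The bounding box has width 11 and height 9.
An axis-aligned square enclosing the set must have side ≥ max(width, height).
So the minimum side is max(11, 9) = 11.
Area = 11² = 121.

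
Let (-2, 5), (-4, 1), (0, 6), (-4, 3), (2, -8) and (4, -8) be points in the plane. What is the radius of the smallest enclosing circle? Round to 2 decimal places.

The minimum enclosing circle of a finite set is fixed by two of the points (as a diameter) or three (as a circumcircle).
The farthest pair is (0, 6)–(4, -8) with squared distance 212. The circle on this segment as diameter has centre (2, -1) and r² = 212/4 = 53.
Check (-2, 5): distance² to centre = 52 ≤ 53, so it lies inside.
All remaining points lie in this disk, and no smaller disk contains both endpoints, so this is the minimum enclosing circle.
r = √53 ≈ 7.28.

7.28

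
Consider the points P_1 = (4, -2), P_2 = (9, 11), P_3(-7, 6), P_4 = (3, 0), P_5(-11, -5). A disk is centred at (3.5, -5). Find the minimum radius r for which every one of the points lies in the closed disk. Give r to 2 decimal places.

16.92

The required radius is the distance from (3.5, -5) to the farthest point.
Squared distances: 9.25, 286.25, 231.25, 25.25, 210.25.
Maximum is 286.25, attained at P_2.
r = √(286.25) ≈ 16.92.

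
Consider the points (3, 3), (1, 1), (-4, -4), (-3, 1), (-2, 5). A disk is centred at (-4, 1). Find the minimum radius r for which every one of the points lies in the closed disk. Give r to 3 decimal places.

7.280

The required radius is the distance from (-4, 1) to the farthest point.
Squared distances: 53, 25, 25, 1, 20.
Maximum is 53, attained at (3, 3).
r = √53 ≈ 7.280.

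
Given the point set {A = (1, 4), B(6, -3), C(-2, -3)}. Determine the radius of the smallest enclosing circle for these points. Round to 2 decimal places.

4.68

Side lengths²: AB² = 74, AC² = 58, BC² = 64.
Since AB² = 74 < 64 + 58 = 122, the triangle is acute, so the smallest enclosing circle is the circumcircle.
Circumcentre = (2, -4/7), r² = 1073/49.
r = √(1073/49) ≈ 4.68.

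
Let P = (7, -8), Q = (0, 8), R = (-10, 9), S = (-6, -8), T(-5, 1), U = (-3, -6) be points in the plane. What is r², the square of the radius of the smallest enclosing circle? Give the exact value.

144.5

A smallest enclosing disk is always determined by at most three of the input points on its boundary.
The farthest pair is P–R with squared distance 578. The circle on this segment as diameter has centre (-1.5, 0.5) and r² = 578/4 = 144.5.
Check Q: distance² to centre = 58.5 ≤ 144.5, so it lies inside.
All remaining points lie in this disk, and no smaller disk contains both endpoints, so this is the minimum enclosing circle.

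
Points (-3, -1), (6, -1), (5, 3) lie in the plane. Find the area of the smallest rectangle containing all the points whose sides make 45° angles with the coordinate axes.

54

In coordinates u = x + y, v = x − y the rectangle is axis-aligned; the map (x,y)→(u,v) scales areas by 2.
u-values: -4, 5, 8; range = 8 − (-4) = 12.
v-values: -2, 7, 2; range = 7 − (-2) = 9.
Area = (12 × 9) / 2 = 54.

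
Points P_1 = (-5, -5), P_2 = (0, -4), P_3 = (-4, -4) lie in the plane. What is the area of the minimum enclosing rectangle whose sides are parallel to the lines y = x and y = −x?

In coordinates u = x + y, v = x − y the rectangle is axis-aligned; the map (x,y)→(u,v) scales areas by 2.
u-values: -10, -4, -8; range = -4 − (-10) = 6.
v-values: 0, 4, 0; range = 4 − 0 = 4.
Area = (6 × 4) / 2 = 12.

12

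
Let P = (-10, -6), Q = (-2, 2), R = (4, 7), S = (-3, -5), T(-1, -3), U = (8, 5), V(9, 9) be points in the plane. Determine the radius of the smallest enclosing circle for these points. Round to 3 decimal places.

The minimum enclosing circle of a finite set is fixed by two of the points (as a diameter) or three (as a circumcircle).
The farthest pair is P–V with squared distance 586. The circle on this segment as diameter has centre (-0.5, 1.5) and r² = 586/4 = 146.5.
Check Q: distance² to centre = 2.5 ≤ 146.5, so it lies inside.
All remaining points lie in this disk, and no smaller disk contains both endpoints, so this is the minimum enclosing circle.
r = √(146.5) ≈ 12.104.

12.104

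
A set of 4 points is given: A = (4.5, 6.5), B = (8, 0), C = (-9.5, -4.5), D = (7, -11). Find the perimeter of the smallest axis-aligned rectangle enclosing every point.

Width = max x − min x = 8 − (-9.5) = 17.5.
Height = max y − min y = 6.5 − (-11) = 17.5.
Perimeter = 2(17.5 + 17.5) = 70.

70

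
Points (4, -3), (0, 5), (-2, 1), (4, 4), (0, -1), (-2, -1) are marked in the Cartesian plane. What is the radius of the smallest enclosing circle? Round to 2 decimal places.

4.47

The farthest pair is (4, -3)–(0, 5) with squared distance 80. The circle on this segment as diameter has centre (2, 1) and r² = 80/4 = 20.
Check (-2, 1): distance² to centre = 16 ≤ 20, so it lies inside.
All remaining points lie in this disk, and no smaller disk contains both endpoints, so this is the minimum enclosing circle.
r = √20 ≈ 4.47.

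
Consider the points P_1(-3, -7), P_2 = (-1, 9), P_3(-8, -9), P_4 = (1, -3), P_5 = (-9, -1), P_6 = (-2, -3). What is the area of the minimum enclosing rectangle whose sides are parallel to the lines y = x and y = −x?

In coordinates u = x + y, v = x − y the rectangle is axis-aligned; the map (x,y)→(u,v) scales areas by 2.
u-values: -10, 8, -17, -2, -10, -5; range = 8 − (-17) = 25.
v-values: 4, -10, 1, 4, -8, 1; range = 4 − (-10) = 14.
Area = (25 × 14) / 2 = 175.

175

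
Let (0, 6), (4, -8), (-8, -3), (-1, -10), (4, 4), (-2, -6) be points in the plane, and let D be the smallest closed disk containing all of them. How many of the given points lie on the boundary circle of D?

2

The minimum enclosing circle of a finite set is fixed by two of the points (as a diameter) or three (as a circumcircle).
The farthest pair is (0, 6)–(-1, -10) with squared distance 257. The circle on this segment as diameter has centre (-0.5, -2) and r² = 257/4 = 64.25.
Check (4, -8): distance² to centre = 56.25 ≤ 64.25, so it lies inside.
All remaining points lie in this disk, and no smaller disk contains both endpoints, so this is the minimum enclosing circle.
The points at distance exactly r from the centre are (0, 6), (-1, -10) — 2 points.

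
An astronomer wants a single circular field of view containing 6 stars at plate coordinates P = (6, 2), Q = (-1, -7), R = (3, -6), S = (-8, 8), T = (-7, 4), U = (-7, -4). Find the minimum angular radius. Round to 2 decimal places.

A smallest enclosing disk is always determined by at most three of the input points on its boundary.
The farthest pair is R–S with squared distance 317. The circle on this segment as diameter has centre (-2.5, 1) and r² = 317/4 = 79.25.
Check P: distance² to centre = 73.25 ≤ 79.25, so it lies inside.
All remaining points lie in this disk, and no smaller disk contains both endpoints, so this is the minimum enclosing circle.
r = √(79.25) ≈ 8.90.

8.90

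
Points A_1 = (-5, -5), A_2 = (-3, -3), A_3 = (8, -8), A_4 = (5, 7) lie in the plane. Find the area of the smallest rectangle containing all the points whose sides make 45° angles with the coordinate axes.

198

In coordinates u = x + y, v = x − y the rectangle is axis-aligned; the map (x,y)→(u,v) scales areas by 2.
u-values: -10, -6, 0, 12; range = 12 − (-10) = 22.
v-values: 0, 0, 16, -2; range = 16 − (-2) = 18.
Area = (22 × 18) / 2 = 198.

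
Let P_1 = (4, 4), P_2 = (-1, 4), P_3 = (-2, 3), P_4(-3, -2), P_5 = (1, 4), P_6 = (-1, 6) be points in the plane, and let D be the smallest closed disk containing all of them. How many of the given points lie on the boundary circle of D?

3

By Welzl's lemma the MEC is supported by two points (diametrically opposite) or three points (on a circumcircle).
The minimum enclosing circle is determined by three boundary points: P_1, P_4, P_6.
Their circumcentre is (1/11, 65/44) with r² = 41905/1936.
The farthest remaining point P_2 is at distance² 14625/1936 ≤ 41905/1936.
The points at distance exactly r from the centre are P_1, P_4, P_6 — 3 points.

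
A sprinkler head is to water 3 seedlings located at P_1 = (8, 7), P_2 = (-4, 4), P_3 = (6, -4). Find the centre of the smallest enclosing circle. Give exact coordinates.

Side lengths²: P_1P_2² = 153, P_1P_3² = 125, P_2P_3² = 164.
Since P_2P_3² = 164 < 153 + 125 = 278, the triangle is acute, so the smallest enclosing circle is the circumcircle.
Circumcentre = (59/21, 95/42), r² = 87125/1764.
Centre = (59/21, 95/42).

(59/21, 95/42)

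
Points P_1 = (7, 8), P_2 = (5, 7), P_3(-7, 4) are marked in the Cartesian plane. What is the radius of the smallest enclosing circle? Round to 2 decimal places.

7.28

Side lengths²: P_1P_2² = 5, P_1P_3² = 212, P_2P_3² = 153.
Since P_1P_3² = 212 ≥ 153 + 5 = 158, the angle opposite P_1P_3 is not acute, so the smallest enclosing circle has P_1P_3 as diameter.
Centre = midpoint of P_1P_3 = (0, 6), r² = 212/4 = 53.
r = √53 ≈ 7.28.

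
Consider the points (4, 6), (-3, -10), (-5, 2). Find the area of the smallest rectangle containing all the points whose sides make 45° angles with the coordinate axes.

161

In coordinates u = x + y, v = x − y the rectangle is axis-aligned; the map (x,y)→(u,v) scales areas by 2.
u-values: 10, -13, -3; range = 10 − (-13) = 23.
v-values: -2, 7, -7; range = 7 − (-7) = 14.
Area = (23 × 14) / 2 = 161.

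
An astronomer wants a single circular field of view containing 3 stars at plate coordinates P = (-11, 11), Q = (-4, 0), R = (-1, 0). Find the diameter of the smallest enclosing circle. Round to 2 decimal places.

14.87

Side lengths²: PQ² = 170, PR² = 221, QR² = 9.
Since PR² = 221 ≥ 170 + 9 = 179, the angle opposite PR is not acute, so the smallest enclosing circle has PR as diameter.
Centre = midpoint of PR = (-6, 5.5), r² = 221/4 = 55.25.
Diameter = 2r = 2√(55.25) ≈ 14.87.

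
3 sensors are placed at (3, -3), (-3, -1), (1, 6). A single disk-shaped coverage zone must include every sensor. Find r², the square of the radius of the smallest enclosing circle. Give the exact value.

Call the three points A, B, C in the order given.
Side lengths²: AB² = 40, AC² = 85, BC² = 65.
Since AC² = 85 < 65 + 40 = 105, the triangle is acute, so the smallest enclosing circle is the circumcircle.
Circumcentre = (1.1, 1.3), r² = 22.1.

22.1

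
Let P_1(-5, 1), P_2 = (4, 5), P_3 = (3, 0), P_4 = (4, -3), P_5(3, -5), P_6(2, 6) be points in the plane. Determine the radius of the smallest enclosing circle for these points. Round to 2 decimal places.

5.79

By Welzl's lemma the MEC is supported by two points (diametrically opposite) or three points (on a circumcircle).
The minimum enclosing circle is determined by three boundary points: P_1, P_5, P_6.
Their circumcentre is (31/41, 14/41) with r² = 56425/1681.
The farthest remaining point P_2 is at distance² 54170/1681 ≤ 56425/1681.
r = √(56425/1681) ≈ 5.79.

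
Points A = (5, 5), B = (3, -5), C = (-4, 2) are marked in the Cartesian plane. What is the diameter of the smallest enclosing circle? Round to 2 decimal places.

Side lengths²: AB² = 104, AC² = 90, BC² = 98.
Since AB² = 104 < 98 + 90 = 188, the triangle is acute, so the smallest enclosing circle is the circumcircle.
Circumcentre = (1.5, 0.5), r² = 32.5.
Diameter = 2r = 2√(32.5) ≈ 11.40.

11.40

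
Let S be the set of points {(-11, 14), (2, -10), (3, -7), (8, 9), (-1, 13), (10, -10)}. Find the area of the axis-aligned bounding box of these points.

x ranges over [-11, 10], width 21.
y ranges over [-10, 14], height 24.
Area = 21 × 24 = 504.

504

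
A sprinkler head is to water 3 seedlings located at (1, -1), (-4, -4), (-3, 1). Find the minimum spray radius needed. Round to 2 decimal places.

Call the three points A, B, C in the order given.
Side lengths²: AB² = 34, AC² = 20, BC² = 26.
Since AB² = 34 < 26 + 20 = 46, the triangle is acute, so the smallest enclosing circle is the circumcircle.
Circumcentre = (-21/11, -20/11), r² = 1105/121.
r = √(1105/121) ≈ 3.02.

3.02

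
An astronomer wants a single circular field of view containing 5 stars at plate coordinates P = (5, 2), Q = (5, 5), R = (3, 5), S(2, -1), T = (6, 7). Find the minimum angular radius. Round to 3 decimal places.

A smallest enclosing disk is always determined by at most three of the input points on its boundary.
The farthest pair is S–T with squared distance 80. The circle on this segment as diameter has centre (4, 3) and r² = 80/4 = 20.
Check P: distance² to centre = 2 ≤ 20, so it lies inside.
All remaining points lie in this disk, and no smaller disk contains both endpoints, so this is the minimum enclosing circle.
r = √20 ≈ 4.472.

4.472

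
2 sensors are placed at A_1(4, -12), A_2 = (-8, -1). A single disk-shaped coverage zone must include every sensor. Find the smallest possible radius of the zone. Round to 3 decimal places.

8.139

The smallest circle enclosing two points has them as diameter endpoints.
Centre = midpoint = (-2, -6.5); r² = |A_1A_2|²/4 = 265/4 = 66.25.
r = √(66.25) ≈ 8.139.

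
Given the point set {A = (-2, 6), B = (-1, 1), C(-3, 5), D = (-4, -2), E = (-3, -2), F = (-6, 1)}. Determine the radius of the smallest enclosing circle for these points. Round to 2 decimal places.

The farthest pair is A–D with squared distance 68. The circle on this segment as diameter has centre (-3, 2) and r² = 68/4 = 17.
Check B: distance² to centre = 5 ≤ 17, so it lies inside.
All remaining points lie in this disk, and no smaller disk contains both endpoints, so this is the minimum enclosing circle.
r = √17 ≈ 4.12.

4.12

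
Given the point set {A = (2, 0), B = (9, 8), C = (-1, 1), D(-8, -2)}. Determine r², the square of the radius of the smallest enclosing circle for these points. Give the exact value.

The farthest pair is B–D with squared distance 389. The circle on this segment as diameter has centre (0.5, 3) and r² = 389/4 = 97.25.
Check A: distance² to centre = 11.25 ≤ 97.25, so it lies inside.
All remaining points lie in this disk, and no smaller disk contains both endpoints, so this is the minimum enclosing circle.

97.25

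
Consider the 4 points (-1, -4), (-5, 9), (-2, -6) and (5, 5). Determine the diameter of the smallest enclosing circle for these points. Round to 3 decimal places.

15.566

The minimum enclosing circle of a finite set is fixed by two of the points (as a diameter) or three (as a circumcircle).
The minimum enclosing circle is determined by three boundary points: (-5, 9), (-2, -6), (5, 5).
Their circumcentre is (-48/23, 41/23) with r² = 32045/529.
The farthest remaining point (-1, -4) is at distance² 18314/529 ≤ 32045/529.
Diameter = 2r = 2√(32045/529) ≈ 15.566.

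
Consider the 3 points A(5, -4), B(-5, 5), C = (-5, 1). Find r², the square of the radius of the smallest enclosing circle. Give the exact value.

Side lengths²: AB² = 181, AC² = 125, BC² = 16.
Since AB² = 181 ≥ 125 + 16 = 141, the angle opposite AB is not acute, so the smallest enclosing circle has AB as diameter.
Centre = midpoint of AB = (0, 0.5), r² = 181/4 = 45.25.

45.25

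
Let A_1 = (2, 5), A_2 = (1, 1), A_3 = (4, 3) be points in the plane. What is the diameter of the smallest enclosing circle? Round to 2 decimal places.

4.20

Side lengths²: A_1A_2² = 17, A_1A_3² = 8, A_2A_3² = 13.
Since A_1A_2² = 17 < 13 + 8 = 21, the triangle is acute, so the smallest enclosing circle is the circumcircle.
Circumcentre = (1.9, 2.9), r² = 4.42.
Diameter = 2r = 2√(4.42) ≈ 4.20.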